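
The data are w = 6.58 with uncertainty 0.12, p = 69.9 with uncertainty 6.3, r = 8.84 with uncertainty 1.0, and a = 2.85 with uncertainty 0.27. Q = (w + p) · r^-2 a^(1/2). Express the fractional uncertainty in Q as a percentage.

Let u = w + p = 76.5. δu = √(δw² + δp²) = √(0.0144 + 39.7) = 6.30, so δu/u = 0.0824.
Q is then a monomial in u, r, a:
δQ/Q = √((δu/u)² + (-2·δr/r)² + (½·δa/a)²) = √(0.00679 + 0.0512 + 0.00224) = 0.245

24.5%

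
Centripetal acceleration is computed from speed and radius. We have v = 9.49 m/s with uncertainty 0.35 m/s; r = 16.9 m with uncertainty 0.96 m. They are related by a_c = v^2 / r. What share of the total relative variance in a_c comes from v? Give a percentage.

(δa_c/a_c)² = (2·δv/v)² + (-1·δr/r)²
  v term: (2×0.0369)² = 0.00544
  r term: (-1×0.0568)² = 0.00323
Total = 0.00867. Share from v = 0.00544/0.00867 = 0.628.

62.8%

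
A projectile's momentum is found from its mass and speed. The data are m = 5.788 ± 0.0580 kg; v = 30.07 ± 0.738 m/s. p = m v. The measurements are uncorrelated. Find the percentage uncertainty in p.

Each factor contributes (exponent × relative error)² to (δp/p)²:
  (1·δm/m)² = (1×0.0100)² = 0.000100;  (1·δv/v)² = (1×0.0245)² = 0.000602
δp/p = √(0.000703) = 0.0265

2.65%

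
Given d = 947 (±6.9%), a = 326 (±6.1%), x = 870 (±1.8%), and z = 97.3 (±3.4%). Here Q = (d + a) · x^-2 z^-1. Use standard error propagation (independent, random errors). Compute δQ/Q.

0.0730

Let u = d + a = 1270. δu = √(δd² + δa²) = √(4270 + 395) = 68.3, so δu/u = 0.0537.
Q is then a monomial in u, x, z:
δQ/Q = √((δu/u)² + (-2·δx/x)² + (-1·δz/z)²) = √(0.00288 + 0.00130 + 0.00116) = 0.0730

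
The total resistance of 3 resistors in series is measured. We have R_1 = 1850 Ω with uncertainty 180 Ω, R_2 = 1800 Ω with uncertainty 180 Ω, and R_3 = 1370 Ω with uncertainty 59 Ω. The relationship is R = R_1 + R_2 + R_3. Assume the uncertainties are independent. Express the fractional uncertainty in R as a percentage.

5.21%

Each term contributes (cᵢ δxᵢ)² to (δR)²:
  (δR_1)² = 32400;  (δR_2)² = 32400;  (δR_3)² = 3480
δR = √(68300) = 261 Ω
R = 5020 Ω, so δR/R = 261/5020 = 0.0521.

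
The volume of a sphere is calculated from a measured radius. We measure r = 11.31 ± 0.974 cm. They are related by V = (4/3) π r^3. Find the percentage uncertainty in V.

Since V is a product/quotient, work with relative uncertainties:
  (3·δr/r)² = (3×0.0861)² = 0.0667
δV/V = √(0.0667) = 0.258

25.8%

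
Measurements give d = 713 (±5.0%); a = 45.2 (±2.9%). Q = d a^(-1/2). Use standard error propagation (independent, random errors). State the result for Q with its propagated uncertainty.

For a monomial Q ∝ d, a^(-1/2), fractional errors add in quadrature:
  (1·δd/d)² = (1×0.0500)² = 0.00250;  (−½·δa/a)² = (-0.5×0.0290)² = 0.000210
δQ/Q = √(0.00271) = 0.0521
Q = 106, so δQ = 0.0521 × 106 = 5.52.

106 ± 5.52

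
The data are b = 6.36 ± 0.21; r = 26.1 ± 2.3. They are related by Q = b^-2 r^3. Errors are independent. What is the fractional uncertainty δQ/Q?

0.272

Q is a product of powers, so relative uncertainties combine in quadrature:
  (-2·δb/b)² = (-2×0.0330)² = 0.00436;  (3·δr/r)² = (3×0.0881)² = 0.0699
δQ/Q = √(0.0743) = 0.272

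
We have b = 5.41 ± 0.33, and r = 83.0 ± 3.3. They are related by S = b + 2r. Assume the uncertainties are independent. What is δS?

Absolute uncertainties add in quadrature for a linear combination:
  (δb)² = 0.109;  (2·δr)² = 43.6
δS = √(43.7) = 6.61

6.61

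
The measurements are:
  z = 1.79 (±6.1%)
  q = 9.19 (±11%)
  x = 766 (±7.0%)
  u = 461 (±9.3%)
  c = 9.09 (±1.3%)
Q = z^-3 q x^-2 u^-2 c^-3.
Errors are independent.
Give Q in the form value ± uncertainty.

(1.71 ± 0.545) × 10^-14

Relative error in a monomial: (δQ/Q)² = Σ (nᵢ · δxᵢ/xᵢ)².
  (-3·δz/z)² = (-3×0.0610)² = 0.0335;  (1·δq/q)² = (1×0.110)² = 0.0121;  (-2·δx/x)² = (-2×0.0700)² = 0.0196;  (-2·δu/u)² = (-2×0.0930)² = 0.0346;  (-3·δc/c)² = (-3×0.0130)² = 0.00152
δQ/Q = √(0.101) = 0.318
Q = 1.71e-14, so δQ = 0.318 × 1.71e-14 = 5.45e-15.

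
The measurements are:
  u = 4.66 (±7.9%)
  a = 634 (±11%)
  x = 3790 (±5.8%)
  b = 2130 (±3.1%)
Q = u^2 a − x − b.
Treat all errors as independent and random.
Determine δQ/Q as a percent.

33.9%

Let p = u^2·a = 13800. δp/p = √((2·δu/u)² + (1·δa/a)²) = √(0.0250 + 0.0121) = 0.193, so δp = 2650.
Q = p − x − b: δQ = √(δp² + δx² + δb²) = √(7.03e+06 + 48300 + 4360) = 2660
Q = 7850, so δQ/Q = 2660/7850 = 0.339.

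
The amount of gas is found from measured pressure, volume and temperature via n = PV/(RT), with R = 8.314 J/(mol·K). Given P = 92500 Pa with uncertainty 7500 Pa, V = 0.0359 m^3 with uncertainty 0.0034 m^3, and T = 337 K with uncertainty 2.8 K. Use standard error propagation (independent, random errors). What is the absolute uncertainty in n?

Each factor contributes (exponent × relative error)² to (δn/n)²:
  (1·δP/P)² = (1×0.0811)² = 0.00657;  (1·δV/V)² = (1×0.0947)² = 0.00897;  (-1·δT/T)² = (-1×0.00831)² = 6.9e-05
δn/n = √(0.0156) = 0.125
n = 1.19 mol, so δn = 0.125 × 1.19 = 0.148 mol.

0.148 mol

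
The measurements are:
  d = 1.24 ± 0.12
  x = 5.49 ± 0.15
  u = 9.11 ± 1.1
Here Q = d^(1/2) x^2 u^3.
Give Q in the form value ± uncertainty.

25400 ± 9380

Relative error in a monomial: (δQ/Q)² = Σ (nᵢ · δxᵢ/xᵢ)².
  (½·δd/d)² = (0.5×0.0968)² = 0.00234;  (2·δx/x)² = (2×0.0273)² = 0.00299;  (3·δu/u)² = (3×0.121)² = 0.131
δQ/Q = √(0.137) = 0.370
Q = 25400, so δQ = 0.370 × 25400 = 9380.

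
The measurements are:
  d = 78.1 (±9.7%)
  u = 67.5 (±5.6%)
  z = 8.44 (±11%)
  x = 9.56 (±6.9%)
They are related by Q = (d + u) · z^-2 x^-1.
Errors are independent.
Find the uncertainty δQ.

0.0508

Let w = d + u = 146. δw = √(δd² + δu²) = √(57.4 + 14.3) = 8.47, so δw/w = 0.0581.
Q is then a monomial in w, z, x:
δQ/Q = √((δw/w)² + (-2·δz/z)² + (-1·δx/x)²) = √(0.00338 + 0.0484 + 0.00476) = 0.238
Q = 0.214, so δQ = 0.238 × 0.214 = 0.0508.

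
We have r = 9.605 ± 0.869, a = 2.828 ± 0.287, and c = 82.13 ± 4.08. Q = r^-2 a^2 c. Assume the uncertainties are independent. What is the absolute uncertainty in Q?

1.97

Since Q is a product/quotient, work with relative uncertainties:
  (-2·δr/r)² = (-2×0.0905)² = 0.0327;  (2·δa/a)² = (2×0.101)² = 0.0412;  (1·δc/c)² = (1×0.0497)² = 0.00247
δQ/Q = √(0.0764) = 0.276
Q = 7.120, so δQ = 0.276 × 7.120 = 1.97.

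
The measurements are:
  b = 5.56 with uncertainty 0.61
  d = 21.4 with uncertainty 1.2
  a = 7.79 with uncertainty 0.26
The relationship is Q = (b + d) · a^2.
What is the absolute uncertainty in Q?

136

Let u = b + d = 27.0. δu = √(δb² + δd²) = √(0.372 + 1.44) = 1.35, so δu/u = 0.0499.
Q is then a monomial in u, a:
δQ/Q = √((δu/u)² + (2·δa/a)²) = √(0.00249 + 0.00446) = 0.0834
Q = 1640, so δQ = 0.0834 × 1640 = 136.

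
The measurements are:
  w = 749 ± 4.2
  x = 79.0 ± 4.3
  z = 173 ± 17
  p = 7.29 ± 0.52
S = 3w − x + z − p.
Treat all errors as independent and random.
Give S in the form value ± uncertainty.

Each term contributes (cᵢ δxᵢ)² to (δS)²:
  (3·δw)² = 159;  (δx)² = 18.5;  (δz)² = 289;  (δp)² = 0.270
δS = √(467) = 21.6
S = 2330.

2330 ± 21.6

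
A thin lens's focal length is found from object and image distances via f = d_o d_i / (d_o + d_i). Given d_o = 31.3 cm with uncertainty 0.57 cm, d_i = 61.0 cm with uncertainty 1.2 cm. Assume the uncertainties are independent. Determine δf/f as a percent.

∂f/∂d_o = (d_i/(d_o+d_i))² = 0.437;  ∂f/∂d_i = (d_o/(d_o+d_i))² = 0.115
δf = √((∂f/∂d_o · δd_o)² + (∂f/∂d_i · δd_i)²) = √(0.0620 + 0.0190) = 0.285 cm
f = 20.7 cm, so δf/f = 0.285/20.7 = 0.0138.

1.38%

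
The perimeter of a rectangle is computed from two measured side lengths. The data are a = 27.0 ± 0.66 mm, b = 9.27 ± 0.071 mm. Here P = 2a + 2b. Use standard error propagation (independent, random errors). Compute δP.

Each term contributes (cᵢ δxᵢ)² to (δP)²:
  (2·δa)² = 1.74;  (2·δb)² = 0.0202
δP = √(1.76) = 1.33 mm

1.33 mm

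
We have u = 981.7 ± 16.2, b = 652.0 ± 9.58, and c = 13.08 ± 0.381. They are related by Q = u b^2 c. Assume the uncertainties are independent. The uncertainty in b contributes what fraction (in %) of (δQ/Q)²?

43.5%

(δQ/Q)² = (1·δu/u)² + (2·δb/b)² + (1·δc/c)²
  u term: (1×0.0165)² = 0.000272
  b term: (2×0.0147)² = 0.000864
  c term: (1×0.0291)² = 0.000848
Total = 0.00198. Share from b = 0.000864/0.00198 = 0.435.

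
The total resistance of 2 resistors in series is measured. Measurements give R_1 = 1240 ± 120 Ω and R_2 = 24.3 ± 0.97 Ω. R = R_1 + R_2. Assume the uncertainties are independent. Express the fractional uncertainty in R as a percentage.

9.49%

Each term contributes (cᵢ δxᵢ)² to (δR)²:
  (δR_1)² = 14400;  (δR_2)² = 0.941
δR = √(14400) = 120 Ω
R = 1260 Ω, so δR/R = 120/1260 = 0.0949.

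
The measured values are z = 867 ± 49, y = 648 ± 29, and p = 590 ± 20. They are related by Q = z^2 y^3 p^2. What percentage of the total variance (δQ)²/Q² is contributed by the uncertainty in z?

36.1%

(δQ/Q)² = (2·δz/z)² + (3·δy/y)² + (2·δp/p)²
  z term: (2×0.0565)² = 0.0128
  y term: (3×0.0448)² = 0.0180
  p term: (2×0.0339)² = 0.00460
Total = 0.0354. Share from z = 0.0128/0.0354 = 0.361.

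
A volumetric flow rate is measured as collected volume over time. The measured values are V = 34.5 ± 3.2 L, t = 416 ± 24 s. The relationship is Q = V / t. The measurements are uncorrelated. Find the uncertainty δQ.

0.00906 L/s

Q is a product of powers, so relative uncertainties combine in quadrature:
  (1·δV/V)² = (1×0.0928)² = 0.00860;  (-1·δt/t)² = (-1×0.0577)² = 0.00333
δQ/Q = √(0.0119) = 0.109
Q = 0.0829 L/s, so δQ = 0.109 × 0.0829 = 0.00906 L/s.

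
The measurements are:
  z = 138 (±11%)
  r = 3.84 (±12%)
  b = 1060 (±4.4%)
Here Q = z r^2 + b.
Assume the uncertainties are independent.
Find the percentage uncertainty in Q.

Let p = z·r^2 = 2030. δp/p = √((1·δz/z)² + (2·δr/r)²) = √(0.0121 + 0.0576) = 0.264, so δp = 537.
Q = p + b: δQ = √(δp² + δb²) = √(2.89e+05 + 2180) = 539
Q = 3090, so δQ/Q = 539/3090 = 0.174.

17.4%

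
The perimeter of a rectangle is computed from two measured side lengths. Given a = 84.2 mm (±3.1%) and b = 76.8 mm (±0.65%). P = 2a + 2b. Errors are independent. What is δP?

5.32 mm

Each term contributes (cᵢ δxᵢ)² to (δP)²:
  (2·δa)² = 27.3;  (2·δb)² = 0.997
δP = √(28.2) = 5.32 mm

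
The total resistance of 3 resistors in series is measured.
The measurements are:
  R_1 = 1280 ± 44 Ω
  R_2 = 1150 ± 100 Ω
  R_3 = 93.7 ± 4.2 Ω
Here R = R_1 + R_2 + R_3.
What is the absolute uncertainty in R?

109 Ω

Each term contributes (cᵢ δxᵢ)² to (δR)²:
  (δR_1)² = 1940;  (δR_2)² = 10000;  (δR_3)² = 17.6
δR = √(12000) = 109 Ω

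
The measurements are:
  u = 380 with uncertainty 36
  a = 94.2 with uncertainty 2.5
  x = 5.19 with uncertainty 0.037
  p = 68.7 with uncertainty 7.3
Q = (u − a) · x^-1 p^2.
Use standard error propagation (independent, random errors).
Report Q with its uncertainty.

(2.60 ± 0.643) × 10^5

Let w = u − a = 286. δw = √(δu² + δa²) = √(1300 + 6.25) = 36.1, so δw/w = 0.126.
Q is then a monomial in w, x, p:
δQ/Q = √((δw/w)² + (-1·δx/x)² + (2·δp/p)²) = √(0.0159 + 5.08e-05 + 0.0452) = 0.247
Q = 2.6e+05, so δQ = 0.247 × 2.6e+05 = 64300.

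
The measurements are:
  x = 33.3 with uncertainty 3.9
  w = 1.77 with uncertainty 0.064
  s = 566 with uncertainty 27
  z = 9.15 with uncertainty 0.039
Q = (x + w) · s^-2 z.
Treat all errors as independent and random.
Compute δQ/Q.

Let u = x + w = 35.1. δu = √(δx² + δw²) = √(15.2 + 0.00410) = 3.90, so δu/u = 0.111.
Q is then a monomial in u, s, z:
δQ/Q = √((δu/u)² + (-2·δs/s)² + (1·δz/z)²) = √(0.0124 + 0.00910 + 1.82e-05) = 0.147

0.147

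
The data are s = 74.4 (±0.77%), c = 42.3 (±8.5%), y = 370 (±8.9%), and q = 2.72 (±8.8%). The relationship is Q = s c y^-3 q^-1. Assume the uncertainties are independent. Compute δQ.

6.71e-06

For a monomial Q ∝ s, c, y^-3, q^-1, fractional errors add in quadrature:
  (1·δs/s)² = (1×0.00770)² = 5.93e-05;  (1·δc/c)² = (1×0.0850)² = 0.00723;  (-3·δy/y)² = (-3×0.0890)² = 0.0713;  (-1·δq/q)² = (-1×0.0880)² = 0.00774
δQ/Q = √(0.0863) = 0.294
Q = 2.28e-05, so δQ = 0.294 × 2.28e-05 = 6.71e-06.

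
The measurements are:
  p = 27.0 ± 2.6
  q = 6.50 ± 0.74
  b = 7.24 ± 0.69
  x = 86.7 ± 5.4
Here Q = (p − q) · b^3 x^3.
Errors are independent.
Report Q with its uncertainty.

(5.07 ± 1.86) × 10^9

Let u = p − q = 20.5. δu = √(δp² + δq²) = √(6.76 + 0.548) = 2.70, so δu/u = 0.132.
Q is then a monomial in u, b, x:
δQ/Q = √((δu/u)² + (3·δb/b)² + (3·δx/x)²) = √(0.0174 + 0.0817 + 0.0349) = 0.366
Q = 5.07e+09, so δQ = 0.366 × 5.07e+09 = 1.86e+09.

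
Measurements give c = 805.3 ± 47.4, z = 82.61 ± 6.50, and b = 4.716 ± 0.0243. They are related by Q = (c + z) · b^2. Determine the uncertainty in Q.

Let u = c + z = 887.9. δu = √(δc² + δz²) = √(2250 + 42.2) = 47.8, so δu/u = 0.0539.
Q is then a monomial in u, b:
δQ/Q = √((δu/u)² + (2·δb/b)²) = √(0.00290 + 0.000106) = 0.0549
Q = 19750, so δQ = 0.0549 × 19750 = 1080.

1080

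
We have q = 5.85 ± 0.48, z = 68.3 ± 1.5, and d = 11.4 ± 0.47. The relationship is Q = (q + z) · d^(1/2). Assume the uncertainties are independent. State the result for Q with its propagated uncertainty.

Let u = q + z = 74.1. δu = √(δq² + δz²) = √(0.230 + 2.25) = 1.57, so δu/u = 0.0212.
Q is then a monomial in u, d:
δQ/Q = √((δu/u)² + (½·δd/d)²) = √(0.000451 + 0.000425) = 0.0296
Q = 250, so δQ = 0.0296 × 250 = 7.41.

250 ± 7.41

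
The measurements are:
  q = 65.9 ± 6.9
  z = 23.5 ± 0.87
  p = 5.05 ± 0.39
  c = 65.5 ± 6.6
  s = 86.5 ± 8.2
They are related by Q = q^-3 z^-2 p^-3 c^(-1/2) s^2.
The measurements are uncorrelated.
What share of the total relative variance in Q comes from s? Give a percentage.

18.3%

(δQ/Q)² = (-3·δq/q)² + (-2·δz/z)² + (-3·δp/p)² + (−½·δc/c)² + (2·δs/s)²
  q term: (-3×0.105)² = 0.0987
  z term: (-2×0.0370)² = 0.00548
  p term: (-3×0.0772)² = 0.0537
  c term: (-0.5×0.101)² = 0.00254
  s term: (2×0.0948)² = 0.0359
Total = 0.196. Share from s = 0.0359/0.196 = 0.183.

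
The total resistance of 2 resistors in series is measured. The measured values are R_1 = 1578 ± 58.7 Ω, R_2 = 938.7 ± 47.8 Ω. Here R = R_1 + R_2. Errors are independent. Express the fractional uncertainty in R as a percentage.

Sums and differences: (δR)² = Σ (cᵢ δxᵢ)².
  (δR_1)² = 3450;  (δR_2)² = 2280
δR = √(5730) = 75.7 Ω
R = 2517 Ω, so δR/R = 75.7/2517 = 0.0301.

3.01%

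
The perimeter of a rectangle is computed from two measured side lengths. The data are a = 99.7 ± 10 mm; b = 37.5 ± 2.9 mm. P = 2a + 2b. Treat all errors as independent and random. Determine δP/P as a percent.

P is a linear combination, so absolute uncertainties add in quadrature:
  (2·δa)² = 400;  (2·δb)² = 33.6
δP = √(434) = 20.8 mm
P = 274 mm, so δP/P = 20.8/274 = 0.0759.

7.59%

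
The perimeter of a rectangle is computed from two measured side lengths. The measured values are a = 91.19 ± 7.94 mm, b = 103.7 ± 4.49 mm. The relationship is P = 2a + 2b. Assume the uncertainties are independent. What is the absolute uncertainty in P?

18.2 mm

Each term contributes (cᵢ δxᵢ)² to (δP)²:
  (2·δa)² = 252;  (2·δb)² = 80.6
δP = √(333) = 18.2 mm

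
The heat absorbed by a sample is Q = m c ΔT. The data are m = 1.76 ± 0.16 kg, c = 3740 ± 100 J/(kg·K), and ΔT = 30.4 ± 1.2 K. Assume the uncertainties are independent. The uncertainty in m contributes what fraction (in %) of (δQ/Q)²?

(δQ/Q)² = (1·δm/m)² + (1·δc/c)² + (1·δΔT/ΔT)²
  m term: (1×0.0909)² = 0.00826
  c term: (1×0.0267)² = 0.000715
  ΔT term: (1×0.0395)² = 0.00156
Total = 0.0105. Share from m = 0.00826/0.0105 = 0.784.

78.4%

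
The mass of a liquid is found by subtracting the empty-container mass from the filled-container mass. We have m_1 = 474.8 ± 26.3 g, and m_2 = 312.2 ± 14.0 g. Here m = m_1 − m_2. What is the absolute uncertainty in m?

Sums and differences: (δm)² = Σ (cᵢ δxᵢ)².
  (δm_1)² = 692;  (δm_2)² = 196
δm = √(888) = 29.8 g

29.8 g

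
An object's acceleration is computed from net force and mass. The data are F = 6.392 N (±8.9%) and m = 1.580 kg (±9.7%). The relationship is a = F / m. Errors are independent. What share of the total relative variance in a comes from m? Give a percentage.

(δa/a)² = (1·δF/F)² + (-1·δm/m)²
  F term: (1×0.0890)² = 0.00792
  m term: (-1×0.0970)² = 0.00941
Total = 0.0173. Share from m = 0.00941/0.0173 = 0.543.

54.3%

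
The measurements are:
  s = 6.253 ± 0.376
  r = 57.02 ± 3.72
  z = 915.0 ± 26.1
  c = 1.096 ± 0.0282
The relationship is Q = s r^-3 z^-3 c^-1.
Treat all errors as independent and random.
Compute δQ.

For a monomial Q ∝ s, r^-3, z^-3, c^-1, fractional errors add in quadrature:
  (1·δs/s)² = (1×0.0601)² = 0.00362;  (-3·δr/r)² = (-3×0.0652)² = 0.0383;  (-3·δz/z)² = (-3×0.0285)² = 0.00732;  (-1·δc/c)² = (-1×0.0257)² = 0.000662
δQ/Q = √(0.0499) = 0.223
Q = 4.017e-14, so δQ = 0.223 × 4.017e-14 = 8.97e-15.

8.97e-15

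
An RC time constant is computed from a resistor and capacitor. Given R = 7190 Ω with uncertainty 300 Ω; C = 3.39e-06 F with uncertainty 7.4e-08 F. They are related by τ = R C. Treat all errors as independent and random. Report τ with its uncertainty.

0.0244 ± 0.00115 s

Products/powers → add relative errors in quadrature, weighted by exponent:
  (1·δR/R)² = (1×0.0417)² = 0.00174;  (1·δC/C)² = (1×0.0218)² = 0.000477
δτ/τ = √(0.00222) = 0.0471
τ = 0.0244 s, so δτ = 0.0471 × 0.0244 = 0.00115 s.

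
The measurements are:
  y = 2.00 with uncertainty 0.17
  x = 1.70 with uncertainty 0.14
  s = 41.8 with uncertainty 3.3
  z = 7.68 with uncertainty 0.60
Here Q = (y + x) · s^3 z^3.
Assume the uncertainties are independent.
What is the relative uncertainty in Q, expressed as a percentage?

Let u = y + x = 3.70. δu = √(δy² + δx²) = √(0.0289 + 0.0196) = 0.220, so δu/u = 0.0595.
Q is then a monomial in u, s, z:
δQ/Q = √((δu/u)² + (3·δs/s)² + (3·δz/z)²) = √(0.00354 + 0.0561 + 0.0549) = 0.338

33.8%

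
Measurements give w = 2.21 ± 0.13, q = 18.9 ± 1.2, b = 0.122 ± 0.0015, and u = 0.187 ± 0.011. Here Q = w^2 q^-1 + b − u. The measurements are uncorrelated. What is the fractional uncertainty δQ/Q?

0.188

Let p = w^2·q^-1 = 0.258. δp/p = √((2·δw/w)² + (-1·δq/q)²) = √(0.0138 + 0.00403) = 0.134, so δp = 0.0345.
Q = p + b − u: δQ = √(δp² + δb² + δu²) = √(0.00119 + 2.25e-06 + 0.000121) = 0.0363
Q = 0.193, so δQ/Q = 0.0363/0.193 = 0.188.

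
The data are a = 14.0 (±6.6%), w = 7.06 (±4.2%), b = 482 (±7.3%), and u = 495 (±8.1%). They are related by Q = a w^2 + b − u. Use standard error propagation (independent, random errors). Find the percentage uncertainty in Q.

Let p = a·w^2 = 698. δp/p = √((1·δa/a)² + (2·δw/w)²) = √(0.00436 + 0.00706) = 0.107, so δp = 74.5.
Q = p + b − u: δQ = √(δp² + δb² + δu²) = √(5560 + 1240 + 1610) = 91.7
Q = 685, so δQ/Q = 91.7/685 = 0.134.

13.4%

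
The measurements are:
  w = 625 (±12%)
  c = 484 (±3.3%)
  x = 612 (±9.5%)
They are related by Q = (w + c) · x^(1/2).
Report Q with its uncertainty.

Let u = w + c = 1110. δu = √(δw² + δc²) = √(5620 + 255) = 76.7, so δu/u = 0.0691.
Q is then a monomial in u, x:
δQ/Q = √((δu/u)² + (½·δx/x)²) = √(0.00478 + 0.00226) = 0.0839
Q = 27400, so δQ = 0.0839 × 27400 = 2300.

27400 ± 2300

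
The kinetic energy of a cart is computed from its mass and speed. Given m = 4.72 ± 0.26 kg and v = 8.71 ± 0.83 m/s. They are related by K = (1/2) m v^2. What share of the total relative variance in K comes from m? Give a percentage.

7.71%

(δK/K)² = (1·δm/m)² + (2·δv/v)²
  m term: (1×0.0551)² = 0.00303
  v term: (2×0.0953)² = 0.0363
Total = 0.0394. Share from m = 0.00303/0.0394 = 0.0771.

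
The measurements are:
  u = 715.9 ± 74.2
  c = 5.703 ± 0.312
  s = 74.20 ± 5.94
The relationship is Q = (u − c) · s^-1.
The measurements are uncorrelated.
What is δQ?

Let w = u − c = 710.2. δw = √(δu² + δc²) = √(5510 + 0.0973) = 74.2, so δw/w = 0.104.
Q is then a monomial in w, s:
δQ/Q = √((δw/w)² + (-1·δs/s)²) = √(0.0109 + 0.00641) = 0.132
Q = 9.571, so δQ = 0.132 × 9.571 = 1.26.

1.26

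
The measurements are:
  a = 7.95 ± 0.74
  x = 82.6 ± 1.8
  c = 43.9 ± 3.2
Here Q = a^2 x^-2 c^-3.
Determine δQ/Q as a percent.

Q is a product of powers, so relative uncertainties combine in quadrature:
  (2·δa/a)² = (2×0.0931)² = 0.0347;  (-2·δx/x)² = (-2×0.0218)² = 0.00190;  (-3·δc/c)² = (-3×0.0729)² = 0.0478
δQ/Q = √(0.0844) = 0.290

29.0%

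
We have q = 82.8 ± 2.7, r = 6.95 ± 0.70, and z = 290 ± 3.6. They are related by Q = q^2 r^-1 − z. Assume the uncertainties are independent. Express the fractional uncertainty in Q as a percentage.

Let p = q^2·r^-1 = 986. δp/p = √((2·δq/q)² + (-1·δr/r)²) = √(0.00425 + 0.0101) = 0.120, so δp = 118.
Q = p − z: δQ = √(δp² + δz²) = √(14000 + 13.0) = 118
Q = 696, so δQ/Q = 118/696 = 0.170.

17.0%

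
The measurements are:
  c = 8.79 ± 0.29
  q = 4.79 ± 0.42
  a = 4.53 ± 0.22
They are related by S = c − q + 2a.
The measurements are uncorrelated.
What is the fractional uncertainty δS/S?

0.0516

Absolute uncertainties add in quadrature for a linear combination:
  (δc)² = 0.0841;  (δq)² = 0.176;  (2·δa)² = 0.194
δS = √(0.454) = 0.674
S = 13.1, so δS/S = 0.674/13.1 = 0.0516.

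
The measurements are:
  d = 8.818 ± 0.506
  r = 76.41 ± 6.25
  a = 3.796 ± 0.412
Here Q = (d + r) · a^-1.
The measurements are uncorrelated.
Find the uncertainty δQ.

Let u = d + r = 85.23. δu = √(δd² + δr²) = √(0.256 + 39.1) = 6.27, so δu/u = 0.0736.
Q is then a monomial in u, a:
δQ/Q = √((δu/u)² + (-1·δa/a)²) = √(0.00541 + 0.0118) = 0.131
Q = 22.45, so δQ = 0.131 × 22.45 = 2.94.

2.94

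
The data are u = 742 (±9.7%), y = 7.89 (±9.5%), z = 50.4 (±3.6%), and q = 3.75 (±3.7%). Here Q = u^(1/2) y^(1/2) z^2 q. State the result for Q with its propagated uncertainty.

Q is a product of powers, so relative uncertainties combine in quadrature:
  (½·δu/u)² = (0.5×0.0970)² = 0.00235;  (½·δy/y)² = (0.5×0.0950)² = 0.00226;  (2·δz/z)² = (2×0.0360)² = 0.00518;  (1·δq/q)² = (1×0.0370)² = 0.00137
δQ/Q = √(0.0112) = 0.106
Q = 7.29e+05, so δQ = 0.106 × 7.29e+05 = 77000.

(7.29 ± 0.770) × 10^5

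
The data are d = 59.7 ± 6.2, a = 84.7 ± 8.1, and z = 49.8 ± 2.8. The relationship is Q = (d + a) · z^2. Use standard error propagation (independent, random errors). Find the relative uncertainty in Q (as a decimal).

0.133

Let u = d + a = 144. δu = √(δd² + δa²) = √(38.4 + 65.6) = 10.2, so δu/u = 0.0706.
Q is then a monomial in u, z:
δQ/Q = √((δu/u)² + (2·δz/z)²) = √(0.00499 + 0.0126) = 0.133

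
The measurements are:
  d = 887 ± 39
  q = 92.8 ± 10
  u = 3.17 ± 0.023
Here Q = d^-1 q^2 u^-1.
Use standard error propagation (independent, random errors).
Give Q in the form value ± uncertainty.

3.06 ± 0.674

Since Q is a product/quotient, work with relative uncertainties:
  (-1·δd/d)² = (-1×0.0440)² = 0.00193;  (2·δq/q)² = (2×0.108)² = 0.0464;  (-1·δu/u)² = (-1×0.00726)² = 5.26e-05
δQ/Q = √(0.0484) = 0.220
Q = 3.06, so δQ = 0.220 × 3.06 = 0.674.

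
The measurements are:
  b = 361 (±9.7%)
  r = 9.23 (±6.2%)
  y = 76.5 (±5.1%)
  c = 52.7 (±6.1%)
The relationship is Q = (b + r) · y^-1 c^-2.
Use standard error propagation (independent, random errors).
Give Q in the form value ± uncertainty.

0.00174 ± 0.000283

Let u = b + r = 370. δu = √(δb² + δr²) = √(1230 + 0.327) = 35.0, so δu/u = 0.0946.
Q is then a monomial in u, y, c:
δQ/Q = √((δu/u)² + (-1·δy/y)² + (-2·δc/c)²) = √(0.00895 + 0.00260 + 0.0149) = 0.163
Q = 0.00174, so δQ = 0.163 × 0.00174 = 0.000283.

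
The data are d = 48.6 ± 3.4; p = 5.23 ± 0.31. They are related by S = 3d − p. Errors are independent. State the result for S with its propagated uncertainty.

For a sum/difference, combine absolute errors in quadrature:
  (3·δd)² = 104;  (δp)² = 0.0961
δS = √(104) = 10.2
S = 141.

141 ± 10.2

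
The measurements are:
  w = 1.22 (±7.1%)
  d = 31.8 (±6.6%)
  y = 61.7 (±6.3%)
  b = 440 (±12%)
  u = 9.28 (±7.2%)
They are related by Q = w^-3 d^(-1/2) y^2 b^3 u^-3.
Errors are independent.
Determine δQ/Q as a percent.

48.8%

Products/powers → add relative errors in quadrature, weighted by exponent:
  (-3·δw/w)² = (-3×0.0710)² = 0.0454;  (−½·δd/d)² = (-0.5×0.0660)² = 0.00109;  (2·δy/y)² = (2×0.0630)² = 0.0159;  (3·δb/b)² = (3×0.120)² = 0.130;  (-3·δu/u)² = (-3×0.0720)² = 0.0467
δQ/Q = √(0.239) = 0.488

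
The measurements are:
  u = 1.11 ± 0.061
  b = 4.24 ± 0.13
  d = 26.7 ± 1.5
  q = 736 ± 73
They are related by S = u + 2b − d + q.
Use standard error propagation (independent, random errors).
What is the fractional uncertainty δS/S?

0.102

Each term contributes (cᵢ δxᵢ)² to (δS)²:
  (δu)² = 0.00372;  (2·δb)² = 0.0676;  (δd)² = 2.25;  (δq)² = 5330
δS = √(5330) = 73.0
S = 719, so δS/S = 73.0/719 = 0.102.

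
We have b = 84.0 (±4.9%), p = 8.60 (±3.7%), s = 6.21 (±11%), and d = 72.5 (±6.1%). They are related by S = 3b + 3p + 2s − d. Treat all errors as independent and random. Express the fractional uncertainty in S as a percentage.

6.07%

For a sum/difference, combine absolute errors in quadrature:
  (3·δb)² = 152;  (3·δp)² = 0.911;  (2·δs)² = 1.87;  (δd)² = 19.6
δS = √(175) = 13.2
S = 218, so δS/S = 13.2/218 = 0.0607.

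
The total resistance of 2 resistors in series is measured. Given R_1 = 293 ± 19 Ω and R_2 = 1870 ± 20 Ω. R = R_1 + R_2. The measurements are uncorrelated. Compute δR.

For a sum/difference, combine absolute errors in quadrature:
  (δR_1)² = 361;  (δR_2)² = 400
δR = √(761) = 27.6 Ω

27.6 Ω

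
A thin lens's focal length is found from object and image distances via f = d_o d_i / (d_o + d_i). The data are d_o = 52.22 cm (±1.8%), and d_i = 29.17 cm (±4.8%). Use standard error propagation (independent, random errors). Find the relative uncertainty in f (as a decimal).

0.0315

∂f/∂d_o = (d_i/(d_o+d_i))² = 0.128;  ∂f/∂d_i = (d_o/(d_o+d_i))² = 0.412
δf = √((∂f/∂d_o · δd_o)² + (∂f/∂d_i · δd_i)²) = √(0.0146 + 0.332) = 0.589 cm
f = 18.72 cm, so δf/f = 0.589/18.72 = 0.0315.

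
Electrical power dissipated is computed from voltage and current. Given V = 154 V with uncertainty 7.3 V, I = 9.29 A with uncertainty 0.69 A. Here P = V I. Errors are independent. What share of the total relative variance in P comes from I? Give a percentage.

71.1%

(δP/P)² = (1·δV/V)² + (1·δI/I)²
  V term: (1×0.0474)² = 0.00225
  I term: (1×0.0743)² = 0.00552
Total = 0.00776. Share from I = 0.00552/0.00776 = 0.711.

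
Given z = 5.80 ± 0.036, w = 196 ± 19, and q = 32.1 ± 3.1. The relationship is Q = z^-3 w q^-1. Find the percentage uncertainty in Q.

13.8%

Since Q is a product/quotient, work with relative uncertainties:
  (-3·δz/z)² = (-3×0.00621)² = 0.000347;  (1·δw/w)² = (1×0.0969)² = 0.00940;  (-1·δq/q)² = (-1×0.0966)² = 0.00933
δQ/Q = √(0.0191) = 0.138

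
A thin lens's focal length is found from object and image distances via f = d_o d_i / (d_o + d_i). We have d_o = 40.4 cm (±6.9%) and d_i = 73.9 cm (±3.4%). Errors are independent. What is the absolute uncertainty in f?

∂f/∂d_o = (d_i/(d_o+d_i))² = 0.418;  ∂f/∂d_i = (d_o/(d_o+d_i))² = 0.125
δf = √((∂f/∂d_o · δd_o)² + (∂f/∂d_i · δd_i)²) = √(1.36 + 0.0985) = 1.21 cm

1.21 cm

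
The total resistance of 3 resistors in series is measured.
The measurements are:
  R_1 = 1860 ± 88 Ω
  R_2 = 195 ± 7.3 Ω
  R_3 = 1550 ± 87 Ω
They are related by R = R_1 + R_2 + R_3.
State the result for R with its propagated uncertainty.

Each term contributes (cᵢ δxᵢ)² to (δR)²:
  (δR_1)² = 7740;  (δR_2)² = 53.3;  (δR_3)² = 7570
δR = √(15400) = 124 Ω
R = 3600 Ω.

3600 ± 124 Ω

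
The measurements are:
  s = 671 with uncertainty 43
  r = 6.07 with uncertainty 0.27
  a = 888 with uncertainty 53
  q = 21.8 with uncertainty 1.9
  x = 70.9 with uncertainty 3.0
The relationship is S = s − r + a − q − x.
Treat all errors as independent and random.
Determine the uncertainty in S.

S is a linear combination, so absolute uncertainties add in quadrature:
  (δs)² = 1850;  (δr)² = 0.0729;  (δa)² = 2810;  (δq)² = 3.61;  (δx)² = 9.00
δS = √(4670) = 68.3

68.3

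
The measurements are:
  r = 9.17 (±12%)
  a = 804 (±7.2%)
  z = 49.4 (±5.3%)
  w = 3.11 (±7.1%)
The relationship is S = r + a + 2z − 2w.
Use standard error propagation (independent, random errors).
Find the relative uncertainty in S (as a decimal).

0.0642

For a sum/difference, combine absolute errors in quadrature:
  (δr)² = 1.21;  (δa)² = 3350;  (2·δz)² = 27.4;  (2·δw)² = 0.195
δS = √(3380) = 58.1
S = 906, so δS/S = 58.1/906 = 0.0642.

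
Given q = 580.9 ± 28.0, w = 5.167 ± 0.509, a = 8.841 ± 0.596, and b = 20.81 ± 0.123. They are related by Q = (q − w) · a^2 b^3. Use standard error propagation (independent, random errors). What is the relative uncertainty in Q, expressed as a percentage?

Let u = q − w = 575.7. δu = √(δq² + δw²) = √(784 + 0.259) = 28.0, so δu/u = 0.0486.
Q is then a monomial in u, a, b:
δQ/Q = √((δu/u)² + (2·δa/a)² + (3·δb/b)²) = √(0.00237 + 0.0182 + 0.000314) = 0.144

14.4%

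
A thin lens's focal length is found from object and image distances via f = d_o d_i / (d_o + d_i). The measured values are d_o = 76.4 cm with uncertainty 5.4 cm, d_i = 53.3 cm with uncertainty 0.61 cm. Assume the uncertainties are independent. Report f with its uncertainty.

∂f/∂d_o = (d_i/(d_o+d_i))² = 0.169;  ∂f/∂d_i = (d_o/(d_o+d_i))² = 0.347
δf = √((∂f/∂d_o · δd_o)² + (∂f/∂d_i · δd_i)²) = √(0.832 + 0.0448) = 0.936 cm
f = 31.4 cm.

31.4 ± 0.936 cm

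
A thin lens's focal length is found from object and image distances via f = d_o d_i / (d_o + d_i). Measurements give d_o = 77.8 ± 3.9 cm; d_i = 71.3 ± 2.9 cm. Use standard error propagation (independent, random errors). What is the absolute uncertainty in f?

1.19 cm

∂f/∂d_o = (d_i/(d_o+d_i))² = 0.229;  ∂f/∂d_i = (d_o/(d_o+d_i))² = 0.272
δf = √((∂f/∂d_o · δd_o)² + (∂f/∂d_i · δd_i)²) = √(0.795 + 0.623) = 1.19 cm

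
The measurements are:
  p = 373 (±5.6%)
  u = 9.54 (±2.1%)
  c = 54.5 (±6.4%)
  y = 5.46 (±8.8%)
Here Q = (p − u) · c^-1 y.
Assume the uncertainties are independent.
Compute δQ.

4.48

Let w = p − u = 363. δw = √(δp² + δu²) = √(436 + 0.0401) = 20.9, so δw/w = 0.0575.
Q is then a monomial in w, c, y:
δQ/Q = √((δw/w)² + (-1·δc/c)² + (1·δy/y)²) = √(0.00330 + 0.00410 + 0.00774) = 0.123
Q = 36.4, so δQ = 0.123 × 36.4 = 4.48.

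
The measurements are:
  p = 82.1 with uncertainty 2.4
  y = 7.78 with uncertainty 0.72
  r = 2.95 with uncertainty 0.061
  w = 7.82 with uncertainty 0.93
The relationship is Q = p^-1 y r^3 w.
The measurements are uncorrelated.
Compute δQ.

3.15

Since Q is a product/quotient, work with relative uncertainties:
  (-1·δp/p)² = (-1×0.0292)² = 0.000855;  (1·δy/y)² = (1×0.0925)² = 0.00856;  (3·δr/r)² = (3×0.0207)² = 0.00385;  (1·δw/w)² = (1×0.119)² = 0.0141
δQ/Q = √(0.0274) = 0.166
Q = 19.0, so δQ = 0.166 × 19.0 = 3.15.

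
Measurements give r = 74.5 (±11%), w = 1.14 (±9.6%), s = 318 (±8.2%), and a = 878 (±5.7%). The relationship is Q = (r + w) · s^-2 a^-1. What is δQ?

Let u = r + w = 75.6. δu = √(δr² + δw²) = √(67.2 + 0.0120) = 8.20, so δu/u = 0.108.
Q is then a monomial in u, s, a:
δQ/Q = √((δu/u)² + (-2·δs/s)² + (-1·δa/a)²) = √(0.0117 + 0.0269 + 0.00325) = 0.205
Q = 8.52e-07, so δQ = 0.205 × 8.52e-07 = 1.74e-07.

1.74e-07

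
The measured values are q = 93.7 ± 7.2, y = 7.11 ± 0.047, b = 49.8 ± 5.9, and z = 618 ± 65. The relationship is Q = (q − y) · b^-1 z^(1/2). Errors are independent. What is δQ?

6.66

Let u = q − y = 86.6. δu = √(δq² + δy²) = √(51.8 + 0.00221) = 7.20, so δu/u = 0.0832.
Q is then a monomial in u, b, z:
δQ/Q = √((δu/u)² + (-1·δb/b)² + (½·δz/z)²) = √(0.00691 + 0.0140 + 0.00277) = 0.154
Q = 43.2, so δQ = 0.154 × 43.2 = 6.66.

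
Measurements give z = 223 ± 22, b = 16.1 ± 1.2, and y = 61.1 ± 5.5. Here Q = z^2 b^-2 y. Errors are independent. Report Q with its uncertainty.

11700 ± 3080

Products/powers → add relative errors in quadrature, weighted by exponent:
  (2·δz/z)² = (2×0.0987)² = 0.0389;  (-2·δb/b)² = (-2×0.0745)² = 0.0222;  (1·δy/y)² = (1×0.0900)² = 0.00810
δQ/Q = √(0.0693) = 0.263
Q = 11700, so δQ = 0.263 × 11700 = 3080.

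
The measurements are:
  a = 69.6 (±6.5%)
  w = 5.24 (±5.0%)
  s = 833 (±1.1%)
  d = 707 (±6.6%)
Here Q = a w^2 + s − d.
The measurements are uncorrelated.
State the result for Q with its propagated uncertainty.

Let p = a·w^2 = 1910. δp/p = √((1·δa/a)² + (2·δw/w)²) = √(0.00423 + 0.0100) = 0.119, so δp = 228.
Q = p + s − d: δQ = √(δp² + δs² + δd²) = √(52000 + 84.0 + 2180) = 233
Q = 2040.

2040 ± 233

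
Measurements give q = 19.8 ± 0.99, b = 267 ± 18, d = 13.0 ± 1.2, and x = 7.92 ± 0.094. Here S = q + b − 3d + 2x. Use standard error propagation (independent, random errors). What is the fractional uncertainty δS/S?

Absolute uncertainties add in quadrature for a linear combination:
  (δq)² = 0.980;  (δb)² = 324;  (3·δd)² = 13.0;  (2·δx)² = 0.0353
δS = √(338) = 18.4
S = 264, so δS/S = 18.4/264 = 0.0697.

0.0697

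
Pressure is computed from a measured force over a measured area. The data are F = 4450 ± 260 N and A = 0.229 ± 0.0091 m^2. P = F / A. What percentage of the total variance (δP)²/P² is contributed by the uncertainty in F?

(δP/P)² = (1·δF/F)² + (-1·δA/A)²
  F term: (1×0.0584)² = 0.00341
  A term: (-1×0.0397)² = 0.00158
Total = 0.00499. Share from F = 0.00341/0.00499 = 0.684.

68.4%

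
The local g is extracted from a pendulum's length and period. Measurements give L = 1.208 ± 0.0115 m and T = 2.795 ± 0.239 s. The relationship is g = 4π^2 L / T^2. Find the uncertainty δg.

Since g is a product/quotient, work with relative uncertainties:
  (1·δL/L)² = (1×0.00952)² = 9.06e-05;  (-2·δT/T)² = (-2×0.0855)² = 0.0292
δg/g = √(0.0293) = 0.171
g = 6.105 m/s^2, so δg = 0.171 × 6.105 = 1.05 m/s^2.

1.05 m/s^2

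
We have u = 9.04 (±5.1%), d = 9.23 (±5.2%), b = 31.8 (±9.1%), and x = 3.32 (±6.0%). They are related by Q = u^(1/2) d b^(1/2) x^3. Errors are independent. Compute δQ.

1110

Each factor contributes (exponent × relative error)² to (δQ/Q)²:
  (½·δu/u)² = (0.5×0.0510)² = 0.000650;  (1·δd/d)² = (1×0.0520)² = 0.00270;  (½·δb/b)² = (0.5×0.0910)² = 0.00207;  (3·δx/x)² = (3×0.0600)² = 0.0324
δQ/Q = √(0.0378) = 0.194
Q = 5730, so δQ = 0.194 × 5730 = 1110.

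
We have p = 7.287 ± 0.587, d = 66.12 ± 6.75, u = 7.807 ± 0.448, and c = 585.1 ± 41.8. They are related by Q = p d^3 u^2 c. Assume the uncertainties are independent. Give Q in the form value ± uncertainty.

(7.512 ± 2.59) × 10^10

Since Q is a product/quotient, work with relative uncertainties:
  (1·δp/p)² = (1×0.0806)² = 0.00649;  (3·δd/d)² = (3×0.102)² = 0.0938;  (2·δu/u)² = (2×0.0574)² = 0.0132;  (1·δc/c)² = (1×0.0714)² = 0.00510
δQ/Q = √(0.119) = 0.344
Q = 7.512e+10, so δQ = 0.344 × 7.512e+10 = 2.59e+10.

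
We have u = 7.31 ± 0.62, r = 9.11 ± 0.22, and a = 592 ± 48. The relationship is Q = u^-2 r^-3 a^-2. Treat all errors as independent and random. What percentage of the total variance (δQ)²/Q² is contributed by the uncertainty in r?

(δQ/Q)² = (-2·δu/u)² + (-3·δr/r)² + (-2·δa/a)²
  u term: (-2×0.0848)² = 0.0288
  r term: (-3×0.0241)² = 0.00525
  a term: (-2×0.0811)² = 0.0263
Total = 0.0603. Share from r = 0.00525/0.0603 = 0.0870.

8.70%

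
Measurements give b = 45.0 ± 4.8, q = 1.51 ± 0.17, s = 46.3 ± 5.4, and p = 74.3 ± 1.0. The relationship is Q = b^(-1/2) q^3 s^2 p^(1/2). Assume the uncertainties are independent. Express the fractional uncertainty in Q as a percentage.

Each factor contributes (exponent × relative error)² to (δQ/Q)²:
  (−½·δb/b)² = (-0.5×0.107)² = 0.00284;  (3·δq/q)² = (3×0.113)² = 0.114;  (2·δs/s)² = (2×0.117)² = 0.0544;  (½·δp/p)² = (0.5×0.0135)² = 4.53e-05
δQ/Q = √(0.171) = 0.414

41.4%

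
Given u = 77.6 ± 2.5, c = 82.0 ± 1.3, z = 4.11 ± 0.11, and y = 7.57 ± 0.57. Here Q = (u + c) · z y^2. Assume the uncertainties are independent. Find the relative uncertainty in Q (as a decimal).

0.154

Let w = u + c = 160. δw = √(δu² + δc²) = √(6.25 + 1.69) = 2.82, so δw/w = 0.0177.
Q is then a monomial in w, z, y:
δQ/Q = √((δw/w)² + (1·δz/z)² + (2·δy/y)²) = √(0.000312 + 0.000716 + 0.0227) = 0.154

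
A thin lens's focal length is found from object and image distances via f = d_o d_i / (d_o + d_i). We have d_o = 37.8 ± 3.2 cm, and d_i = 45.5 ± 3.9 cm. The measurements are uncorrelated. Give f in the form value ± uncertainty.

∂f/∂d_o = (d_i/(d_o+d_i))² = 0.298;  ∂f/∂d_i = (d_o/(d_o+d_i))² = 0.206
δf = √((∂f/∂d_o · δd_o)² + (∂f/∂d_i · δd_i)²) = √(0.912 + 0.645) = 1.25 cm
f = 20.6 cm.

20.6 ± 1.25 cm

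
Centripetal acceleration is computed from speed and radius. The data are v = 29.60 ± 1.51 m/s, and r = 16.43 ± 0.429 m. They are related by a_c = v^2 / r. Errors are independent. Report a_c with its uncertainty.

Since a_c is a product/quotient, work with relative uncertainties:
  (2·δv/v)² = (2×0.0510)² = 0.0104;  (-1·δr/r)² = (-1×0.0261)² = 0.000682
δa_c/a_c = √(0.0111) = 0.105
a_c = 53.33 m/s^2, so δa_c = 0.105 × 53.33 = 5.62 m/s^2.

53.33 ± 5.62 m/s^2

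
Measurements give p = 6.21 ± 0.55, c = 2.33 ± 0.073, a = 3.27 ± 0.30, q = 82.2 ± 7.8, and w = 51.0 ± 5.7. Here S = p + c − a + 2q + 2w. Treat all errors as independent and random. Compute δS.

19.3

Sums and differences: (δS)² = Σ (cᵢ δxᵢ)².
  (δp)² = 0.303;  (δc)² = 0.00533;  (δa)² = 0.0900;  (2·δq)² = 243;  (2·δw)² = 130
δS = √(374) = 19.3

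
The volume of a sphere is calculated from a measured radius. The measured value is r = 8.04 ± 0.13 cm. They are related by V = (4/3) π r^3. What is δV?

For a monomial V ∝ r^3, fractional errors add in quadrature:
  (3·δr/r)² = (3×0.0162)² = 0.00235
δV/V = √(0.00235) = 0.0485
V = 2180 cm^3, so δV = 0.0485 × 2180 = 106 cm^3.

106 cm^3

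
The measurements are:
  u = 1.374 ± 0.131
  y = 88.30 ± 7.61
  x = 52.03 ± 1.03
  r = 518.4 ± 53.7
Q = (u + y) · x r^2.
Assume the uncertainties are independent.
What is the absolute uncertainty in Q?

Let w = u + y = 89.67. δw = √(δu² + δy²) = √(0.0172 + 57.9) = 7.61, so δw/w = 0.0849.
Q is then a monomial in w, x, r:
δQ/Q = √((δw/w)² + (1·δx/x)² + (2·δr/r)²) = √(0.00720 + 0.000392 + 0.0429) = 0.225
Q = 1.254e+09, so δQ = 0.225 × 1.254e+09 = 2.82e+08.

2.82e+08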